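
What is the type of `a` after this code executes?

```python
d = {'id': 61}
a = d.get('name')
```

dict.get() returns None when key 'name' is not found and no default given

NoneType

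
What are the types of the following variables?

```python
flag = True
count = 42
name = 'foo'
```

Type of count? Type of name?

count is int; name is str

int, str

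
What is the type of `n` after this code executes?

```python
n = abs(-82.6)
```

abs() of float returns float

float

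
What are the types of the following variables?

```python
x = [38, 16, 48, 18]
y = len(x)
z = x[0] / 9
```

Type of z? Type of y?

int / int returns float; len() returns int

float, int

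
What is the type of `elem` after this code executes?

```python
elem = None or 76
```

'or' with None returns the other value (76, int)

int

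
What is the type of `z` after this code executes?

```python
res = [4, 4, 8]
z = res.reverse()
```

list.reverse() returns None

NoneType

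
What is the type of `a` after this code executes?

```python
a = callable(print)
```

callable() returns bool

bool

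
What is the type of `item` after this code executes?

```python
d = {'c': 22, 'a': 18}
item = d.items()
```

dict.items() returns a dict_items view

dict_items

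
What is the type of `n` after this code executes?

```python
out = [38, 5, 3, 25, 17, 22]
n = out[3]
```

Indexing a list of ints returns int (out[3] = 25)

int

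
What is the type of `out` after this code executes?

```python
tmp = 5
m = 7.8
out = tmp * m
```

int * float returns float (5 * 7.8 = 39.0)

float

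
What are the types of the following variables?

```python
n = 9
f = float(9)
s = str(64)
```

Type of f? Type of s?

f is float; s is str

float, str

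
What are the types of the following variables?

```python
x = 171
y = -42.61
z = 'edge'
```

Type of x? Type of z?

x is int; z is str

int, str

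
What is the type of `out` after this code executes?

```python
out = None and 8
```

'and' returns first falsy value (None)

NoneType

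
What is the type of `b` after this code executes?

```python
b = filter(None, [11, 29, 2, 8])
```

filter() returns a filter iterator object

filter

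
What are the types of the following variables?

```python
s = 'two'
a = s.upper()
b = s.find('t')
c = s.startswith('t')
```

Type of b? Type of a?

str.find() returns int; str.upper() returns str

int, str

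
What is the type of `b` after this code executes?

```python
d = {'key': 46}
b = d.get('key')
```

dict.get() returns the value (int) when key is found

int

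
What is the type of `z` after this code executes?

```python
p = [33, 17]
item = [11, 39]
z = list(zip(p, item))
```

list(zip(...)) returns a list of tuples

list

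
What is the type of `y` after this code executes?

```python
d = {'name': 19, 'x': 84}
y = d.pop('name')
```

dict.pop() returns the value (int)

int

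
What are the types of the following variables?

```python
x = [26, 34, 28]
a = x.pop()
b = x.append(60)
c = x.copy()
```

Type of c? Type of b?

list.copy() returns list; list.append() returns None

list, NoneType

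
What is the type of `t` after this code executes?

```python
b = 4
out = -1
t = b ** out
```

int ** negative int returns float

float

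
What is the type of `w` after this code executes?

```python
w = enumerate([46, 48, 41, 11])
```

enumerate() returns an enumerate iterator object

enumerate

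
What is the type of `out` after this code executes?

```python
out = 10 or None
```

'or' returns first truthy value (10, int)

int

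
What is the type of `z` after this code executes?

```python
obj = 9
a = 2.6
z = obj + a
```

int + float returns float (9 + 2.6 = 11.6)

float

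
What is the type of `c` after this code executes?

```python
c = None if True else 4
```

Ternary: condition is True, if branch (None) taken → NoneType

NoneType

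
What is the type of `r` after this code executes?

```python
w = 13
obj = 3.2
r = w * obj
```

int * float returns float (13 * 3.2 = 41.6)

float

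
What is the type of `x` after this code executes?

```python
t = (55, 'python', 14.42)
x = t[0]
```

Index 0 of tuple is 55 which is int

int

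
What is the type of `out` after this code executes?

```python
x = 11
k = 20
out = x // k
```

int // int returns int (11 // 20 = 0)

int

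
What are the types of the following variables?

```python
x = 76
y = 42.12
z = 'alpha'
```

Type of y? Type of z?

y is float; z is str

float, str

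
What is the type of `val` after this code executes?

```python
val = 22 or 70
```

'or' returns the first truthy value (22, which is int)

int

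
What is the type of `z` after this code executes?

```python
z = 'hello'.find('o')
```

str.find() returns int (index, or -1)

int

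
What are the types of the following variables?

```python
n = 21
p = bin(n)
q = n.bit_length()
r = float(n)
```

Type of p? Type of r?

bin() returns str; float() returns float

str, float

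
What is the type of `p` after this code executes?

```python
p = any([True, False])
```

any() returns bool

bool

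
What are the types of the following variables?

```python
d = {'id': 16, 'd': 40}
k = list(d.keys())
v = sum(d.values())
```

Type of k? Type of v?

list(...) returns list; sum of int values returns int

list, int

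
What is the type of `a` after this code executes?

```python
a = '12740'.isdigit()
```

str.isdigit() returns bool

bool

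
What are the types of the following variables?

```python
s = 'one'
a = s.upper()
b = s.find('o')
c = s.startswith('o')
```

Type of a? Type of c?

str.upper() returns str; str.startswith() returns bool

str, bool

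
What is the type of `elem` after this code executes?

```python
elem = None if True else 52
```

Ternary: condition is True, if branch (None) taken → NoneType

NoneType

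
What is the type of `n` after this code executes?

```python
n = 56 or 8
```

'or' returns the first truthy value (56, which is int)

int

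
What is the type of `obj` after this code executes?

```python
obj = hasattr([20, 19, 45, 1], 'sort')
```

hasattr() returns bool

bool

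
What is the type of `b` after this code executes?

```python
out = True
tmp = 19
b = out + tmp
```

bool + int returns int (True is 1, so 1 + 19 = 20)

int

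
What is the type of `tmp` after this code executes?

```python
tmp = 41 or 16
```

'or' returns the first truthy value (41, which is int)

int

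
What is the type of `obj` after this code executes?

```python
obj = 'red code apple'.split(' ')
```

str.split() returns list

list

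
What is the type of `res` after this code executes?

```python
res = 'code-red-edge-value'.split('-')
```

str.split() returns list

list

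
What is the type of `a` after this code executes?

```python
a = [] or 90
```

'or' returns first truthy value (90, which is int)

int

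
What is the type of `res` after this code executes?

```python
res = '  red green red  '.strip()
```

str.strip() returns str

str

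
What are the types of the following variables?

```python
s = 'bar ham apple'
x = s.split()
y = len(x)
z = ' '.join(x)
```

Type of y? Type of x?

len() returns int; str.split() returns list

int, list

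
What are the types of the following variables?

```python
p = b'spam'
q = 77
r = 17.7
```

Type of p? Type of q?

p is bytes; q is int

bytes, int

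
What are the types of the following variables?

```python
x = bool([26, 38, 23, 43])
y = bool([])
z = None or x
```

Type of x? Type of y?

bool() returns bool; bool() returns bool

bool, bool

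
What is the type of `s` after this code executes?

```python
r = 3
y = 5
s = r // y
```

int // int returns int (3 // 5 = 0)

int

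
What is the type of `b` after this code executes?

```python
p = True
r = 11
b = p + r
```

bool + int returns int (True is 1, so 1 + 11 = 12)

int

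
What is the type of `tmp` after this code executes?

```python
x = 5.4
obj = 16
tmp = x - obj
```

float - int returns float (5.4 - 16 = -10.6)

float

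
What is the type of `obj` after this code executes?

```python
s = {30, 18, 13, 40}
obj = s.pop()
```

Popping from a set of ints returns int

int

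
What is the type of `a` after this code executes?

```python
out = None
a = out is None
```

'is' comparison returns bool

bool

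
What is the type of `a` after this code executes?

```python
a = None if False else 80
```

Ternary: condition is False, else branch (80) taken → int

int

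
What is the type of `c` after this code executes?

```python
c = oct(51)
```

oct() returns str representation

str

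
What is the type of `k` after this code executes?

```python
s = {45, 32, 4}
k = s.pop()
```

Popping from a set of ints returns int

int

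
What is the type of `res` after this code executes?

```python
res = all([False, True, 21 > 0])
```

all() returns bool

bool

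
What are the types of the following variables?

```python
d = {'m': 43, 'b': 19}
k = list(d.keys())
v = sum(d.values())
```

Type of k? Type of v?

list(...) returns list; sum of int values returns int

list, int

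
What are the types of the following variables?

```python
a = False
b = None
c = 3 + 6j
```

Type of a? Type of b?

a is bool; b is NoneType

bool, NoneType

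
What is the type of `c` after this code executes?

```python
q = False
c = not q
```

'not' always returns bool

bool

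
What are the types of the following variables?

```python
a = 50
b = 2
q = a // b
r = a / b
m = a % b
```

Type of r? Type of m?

int / int returns float; int % int returns int

float, int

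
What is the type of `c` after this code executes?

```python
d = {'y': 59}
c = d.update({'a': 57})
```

dict.update() returns None

NoneType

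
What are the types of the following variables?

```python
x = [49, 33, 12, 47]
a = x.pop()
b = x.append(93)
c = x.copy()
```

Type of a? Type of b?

list.pop() returns the element (int); list.append() returns None

int, NoneType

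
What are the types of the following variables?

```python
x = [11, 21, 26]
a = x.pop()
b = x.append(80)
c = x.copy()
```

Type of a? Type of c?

list.pop() returns the element (int); list.copy() returns list

int, list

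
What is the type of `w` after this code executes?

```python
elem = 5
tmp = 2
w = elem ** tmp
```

int ** positive int returns int (5 ** 2 = 25)

int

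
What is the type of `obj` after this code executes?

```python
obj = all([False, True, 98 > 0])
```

all() returns bool

bool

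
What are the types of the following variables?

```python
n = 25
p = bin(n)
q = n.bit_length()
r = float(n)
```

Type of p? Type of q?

bin() returns str; int.bit_length() returns int

str, int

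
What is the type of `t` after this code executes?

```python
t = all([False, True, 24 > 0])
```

all() returns bool

bool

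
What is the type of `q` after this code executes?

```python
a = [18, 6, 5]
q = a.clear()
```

list.clear() returns None

NoneType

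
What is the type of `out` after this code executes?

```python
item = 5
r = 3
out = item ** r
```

int ** positive int returns int (5 ** 3 = 125)

int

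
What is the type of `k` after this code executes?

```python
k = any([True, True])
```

any() returns bool

bool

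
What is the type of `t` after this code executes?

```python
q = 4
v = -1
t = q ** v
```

int ** negative int returns float

float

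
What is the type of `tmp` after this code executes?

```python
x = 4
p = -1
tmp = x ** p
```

int ** negative int returns float

float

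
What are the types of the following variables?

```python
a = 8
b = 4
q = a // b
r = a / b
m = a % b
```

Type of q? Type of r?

int // int returns int; int / int returns float

int, float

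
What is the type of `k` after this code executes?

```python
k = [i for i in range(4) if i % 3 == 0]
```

A list comprehension [...] produces a list

list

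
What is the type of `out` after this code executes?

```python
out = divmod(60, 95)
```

divmod() returns a tuple (quotient, remainder)

tuple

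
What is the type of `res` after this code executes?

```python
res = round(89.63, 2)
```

round() with ndigits arg returns float

float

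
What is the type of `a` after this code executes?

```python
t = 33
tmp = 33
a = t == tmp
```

Equality comparison returns bool

bool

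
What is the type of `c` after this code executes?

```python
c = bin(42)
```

bin() returns str representation

str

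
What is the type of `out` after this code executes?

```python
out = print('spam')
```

print() returns None

NoneType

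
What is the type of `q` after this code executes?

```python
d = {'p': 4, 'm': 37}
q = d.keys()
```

.keys() returns a dict_keys view object

dict_keys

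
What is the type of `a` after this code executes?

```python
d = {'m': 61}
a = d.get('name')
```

dict.get() returns None when key 'name' is not found and no default given

NoneType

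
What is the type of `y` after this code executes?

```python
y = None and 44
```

'and' returns first falsy value (None)

NoneType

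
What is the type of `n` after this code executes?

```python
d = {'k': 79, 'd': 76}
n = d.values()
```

.values() returns a dict_values view object

dict_values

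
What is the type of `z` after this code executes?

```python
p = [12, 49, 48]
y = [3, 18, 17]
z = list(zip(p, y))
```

list(zip(...)) returns a list of tuples

list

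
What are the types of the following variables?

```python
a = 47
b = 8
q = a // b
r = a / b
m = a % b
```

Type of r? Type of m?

int / int returns float; int % int returns int

float, int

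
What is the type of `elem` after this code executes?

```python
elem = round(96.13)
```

round() with no ndigits arg returns int

int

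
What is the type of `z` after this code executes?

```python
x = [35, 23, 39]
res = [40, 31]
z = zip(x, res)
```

zip() returns a zip iterator object

zip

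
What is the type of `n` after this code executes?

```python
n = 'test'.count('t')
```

str.count() returns int

int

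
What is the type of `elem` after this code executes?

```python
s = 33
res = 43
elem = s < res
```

Comparison operators return bool

bool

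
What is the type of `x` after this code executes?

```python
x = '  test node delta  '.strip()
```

str.strip() returns str

str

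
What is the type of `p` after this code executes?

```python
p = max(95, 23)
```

max() of ints returns int

int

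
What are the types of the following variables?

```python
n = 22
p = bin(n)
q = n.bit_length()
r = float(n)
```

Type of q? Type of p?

int.bit_length() returns int; bin() returns str

int, str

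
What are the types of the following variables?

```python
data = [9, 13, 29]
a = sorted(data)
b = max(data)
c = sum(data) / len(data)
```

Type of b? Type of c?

max of ints returns int; int / int returns float

int, float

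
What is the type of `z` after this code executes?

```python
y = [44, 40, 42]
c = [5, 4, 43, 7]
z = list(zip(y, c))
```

list(zip(...)) returns a list of tuples

list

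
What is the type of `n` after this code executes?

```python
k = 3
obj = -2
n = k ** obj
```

int ** negative int returns float

float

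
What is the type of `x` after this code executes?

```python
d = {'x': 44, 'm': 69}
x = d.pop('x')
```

dict.pop() returns the value (int)

int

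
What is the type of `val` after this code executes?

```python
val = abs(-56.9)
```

abs() of float returns float

float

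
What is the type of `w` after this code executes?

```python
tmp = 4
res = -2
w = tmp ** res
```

int ** negative int returns float

float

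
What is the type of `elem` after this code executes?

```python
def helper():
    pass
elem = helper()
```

A function with no return statement returns None

NoneType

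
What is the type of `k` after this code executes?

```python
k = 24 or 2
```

'or' returns the first truthy value (24, which is int)

int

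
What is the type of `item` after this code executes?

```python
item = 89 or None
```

'or' returns first truthy value (89, int)

int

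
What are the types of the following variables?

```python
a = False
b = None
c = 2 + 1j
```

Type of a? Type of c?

a is bool; c is complex

bool, complex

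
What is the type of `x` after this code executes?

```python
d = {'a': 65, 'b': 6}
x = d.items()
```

dict.items() returns a dict_items view

dict_items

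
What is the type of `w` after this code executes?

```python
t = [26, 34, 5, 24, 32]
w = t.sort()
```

list.sort() returns None (sorts in place)

NoneType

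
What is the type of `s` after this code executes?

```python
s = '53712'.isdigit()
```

str.isdigit() returns bool

bool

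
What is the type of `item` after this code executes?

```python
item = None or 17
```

'or' with None returns the other value (17, int)

int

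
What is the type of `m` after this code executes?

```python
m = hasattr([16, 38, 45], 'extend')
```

hasattr() returns bool

bool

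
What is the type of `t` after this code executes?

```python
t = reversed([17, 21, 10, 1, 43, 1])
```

reversed() on a list returns a list_reverseiterator

list_reverseiterator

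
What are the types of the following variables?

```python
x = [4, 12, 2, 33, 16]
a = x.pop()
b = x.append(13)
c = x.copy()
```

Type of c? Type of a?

list.copy() returns list; list.pop() returns the element (int)

list, int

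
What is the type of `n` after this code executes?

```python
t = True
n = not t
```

'not' always returns bool

bool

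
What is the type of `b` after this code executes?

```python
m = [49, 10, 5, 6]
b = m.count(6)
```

list.count() returns int

int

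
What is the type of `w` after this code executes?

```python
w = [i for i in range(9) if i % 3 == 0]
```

A list comprehension [...] produces a list

list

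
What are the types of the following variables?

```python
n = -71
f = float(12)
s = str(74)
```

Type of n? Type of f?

n is int; f is float

int, float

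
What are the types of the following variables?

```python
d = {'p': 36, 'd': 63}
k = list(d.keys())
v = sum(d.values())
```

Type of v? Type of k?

sum of int values returns int; list(...) returns list

int, list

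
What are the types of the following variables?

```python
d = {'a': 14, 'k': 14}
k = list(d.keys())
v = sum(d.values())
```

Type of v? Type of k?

sum of int values returns int; list(...) returns list

int, list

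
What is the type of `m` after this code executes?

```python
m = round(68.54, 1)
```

round() with ndigits arg returns float

float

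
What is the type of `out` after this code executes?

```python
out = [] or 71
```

'or' returns first truthy value (71, which is int)

int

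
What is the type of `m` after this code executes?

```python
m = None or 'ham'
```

'or' with None returns the other value ('ham', str)

str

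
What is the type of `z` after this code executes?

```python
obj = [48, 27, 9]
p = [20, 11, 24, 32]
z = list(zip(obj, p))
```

list(zip(...)) returns a list of tuples

list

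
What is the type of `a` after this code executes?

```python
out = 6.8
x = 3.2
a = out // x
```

float // float returns float (floor division preserves float type)

float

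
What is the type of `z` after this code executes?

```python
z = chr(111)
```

chr() returns str (single character)

str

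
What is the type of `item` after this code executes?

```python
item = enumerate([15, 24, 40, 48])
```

enumerate() returns an enumerate iterator object

enumerate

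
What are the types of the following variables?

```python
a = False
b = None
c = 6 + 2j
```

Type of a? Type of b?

a is bool; b is NoneType

bool, NoneType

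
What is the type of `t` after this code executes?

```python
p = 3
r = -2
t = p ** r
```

int ** negative int returns float

float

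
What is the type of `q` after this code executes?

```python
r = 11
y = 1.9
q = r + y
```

int + float returns float (11 + 1.9 = 12.9)

float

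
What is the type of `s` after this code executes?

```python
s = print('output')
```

print() returns None

NoneType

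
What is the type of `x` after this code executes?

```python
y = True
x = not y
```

'not' always returns bool

bool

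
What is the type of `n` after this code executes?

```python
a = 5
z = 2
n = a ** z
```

int ** positive int returns int (5 ** 2 = 25)

int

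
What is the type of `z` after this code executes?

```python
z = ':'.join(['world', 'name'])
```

str.join() returns str

str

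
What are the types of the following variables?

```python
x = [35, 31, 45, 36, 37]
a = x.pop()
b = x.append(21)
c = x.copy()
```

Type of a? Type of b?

list.pop() returns the element (int); list.append() returns None

int, NoneType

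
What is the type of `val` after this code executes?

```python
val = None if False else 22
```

Ternary: condition is False, else branch (22) taken → int

int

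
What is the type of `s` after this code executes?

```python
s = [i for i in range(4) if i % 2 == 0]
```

A list comprehension [...] produces a list

list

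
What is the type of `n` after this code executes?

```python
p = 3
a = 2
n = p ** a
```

int ** positive int returns int (3 ** 2 = 9)

int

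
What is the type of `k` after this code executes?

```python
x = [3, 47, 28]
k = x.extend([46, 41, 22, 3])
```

list.extend() returns None

NoneType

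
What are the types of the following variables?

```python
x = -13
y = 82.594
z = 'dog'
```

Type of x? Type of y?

x is int; y is float

int, float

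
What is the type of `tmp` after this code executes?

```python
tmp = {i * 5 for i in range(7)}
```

A set comprehension {expr for x in iterable} produces a set

set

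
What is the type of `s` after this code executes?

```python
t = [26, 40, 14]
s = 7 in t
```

'in' operator returns bool

bool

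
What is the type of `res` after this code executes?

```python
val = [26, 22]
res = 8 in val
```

'in' operator returns bool

bool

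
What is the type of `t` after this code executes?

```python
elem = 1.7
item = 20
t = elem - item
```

float - int returns float (1.7 - 20 = -18.3)

float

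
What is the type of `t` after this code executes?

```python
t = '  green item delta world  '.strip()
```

str.strip() returns str

str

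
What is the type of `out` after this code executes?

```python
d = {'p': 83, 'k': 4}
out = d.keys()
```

.keys() returns a dict_keys view object

dict_keys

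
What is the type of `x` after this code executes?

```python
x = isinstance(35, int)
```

isinstance() returns bool

bool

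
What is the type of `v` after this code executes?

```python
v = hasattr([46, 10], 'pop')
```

hasattr() returns bool

bool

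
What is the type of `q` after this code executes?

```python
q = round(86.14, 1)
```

round() with ndigits arg returns float

float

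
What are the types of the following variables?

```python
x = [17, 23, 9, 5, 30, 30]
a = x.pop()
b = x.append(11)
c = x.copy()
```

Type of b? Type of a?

list.append() returns None; list.pop() returns the element (int)

NoneType, int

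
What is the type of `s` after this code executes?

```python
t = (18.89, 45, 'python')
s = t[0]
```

Index 0 of tuple is 18.89 which is float

float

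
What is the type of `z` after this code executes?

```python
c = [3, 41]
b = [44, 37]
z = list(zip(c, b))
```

list(zip(...)) returns a list of tuples

list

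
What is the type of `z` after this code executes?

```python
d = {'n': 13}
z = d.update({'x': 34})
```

dict.update() returns None

NoneType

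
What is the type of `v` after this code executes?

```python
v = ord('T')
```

ord() returns int (Unicode code point)

int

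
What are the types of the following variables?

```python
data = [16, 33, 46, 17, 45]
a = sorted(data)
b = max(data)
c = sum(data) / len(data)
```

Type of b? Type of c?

max of ints returns int; int / int returns float

int, float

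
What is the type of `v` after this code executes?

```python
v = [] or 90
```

'or' returns first truthy value (90, which is int)

int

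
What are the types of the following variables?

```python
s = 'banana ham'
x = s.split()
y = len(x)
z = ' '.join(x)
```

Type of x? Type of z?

str.split() returns list; str.join() returns str

list, str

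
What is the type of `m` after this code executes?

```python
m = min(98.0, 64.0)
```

min() of floats returns float

float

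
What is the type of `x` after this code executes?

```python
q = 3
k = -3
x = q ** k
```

int ** negative int returns float

float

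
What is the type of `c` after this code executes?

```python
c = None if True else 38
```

Ternary: condition is True, if branch (None) taken → NoneType

NoneType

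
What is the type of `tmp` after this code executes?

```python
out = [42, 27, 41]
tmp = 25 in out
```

'in' operator returns bool

bool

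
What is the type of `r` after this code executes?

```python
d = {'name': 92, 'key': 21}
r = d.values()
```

.values() returns a dict_values view object

dict_values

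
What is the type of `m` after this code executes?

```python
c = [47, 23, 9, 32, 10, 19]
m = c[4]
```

Indexing a list of ints returns int (c[4] = 10)

int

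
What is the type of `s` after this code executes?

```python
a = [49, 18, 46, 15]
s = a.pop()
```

list.pop() returns the popped element (int here)

int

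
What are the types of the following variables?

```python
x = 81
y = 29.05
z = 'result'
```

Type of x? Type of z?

x is int; z is str

int, str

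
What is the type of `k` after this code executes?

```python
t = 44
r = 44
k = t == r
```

Equality comparison returns bool

bool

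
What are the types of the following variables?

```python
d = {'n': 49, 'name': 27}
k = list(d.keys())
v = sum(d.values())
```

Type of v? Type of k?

sum of int values returns int; list(...) returns list

int, list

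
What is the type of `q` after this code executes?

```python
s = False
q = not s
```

'not' always returns bool

bool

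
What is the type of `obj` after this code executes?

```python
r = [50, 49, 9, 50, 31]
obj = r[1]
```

Indexing a list of ints returns int (r[1] = 49)

int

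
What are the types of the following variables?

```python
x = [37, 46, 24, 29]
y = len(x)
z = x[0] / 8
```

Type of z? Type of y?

int / int returns float; len() returns int

float, int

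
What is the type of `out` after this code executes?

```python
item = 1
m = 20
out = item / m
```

int / int always returns float in Python 3 (1 / 20 = 0.05)

float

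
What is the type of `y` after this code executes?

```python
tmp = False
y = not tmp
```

'not' always returns bool

bool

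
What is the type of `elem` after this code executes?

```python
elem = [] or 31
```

'or' returns first truthy value (31, which is int)

int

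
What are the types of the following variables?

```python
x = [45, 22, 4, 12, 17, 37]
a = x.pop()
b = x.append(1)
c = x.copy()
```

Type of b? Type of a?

list.append() returns None; list.pop() returns the element (int)

NoneType, int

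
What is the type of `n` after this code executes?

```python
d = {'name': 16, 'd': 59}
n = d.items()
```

dict.items() returns a dict_items view

dict_items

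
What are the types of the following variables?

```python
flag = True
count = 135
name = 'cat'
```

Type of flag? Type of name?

flag is bool; name is str

bool, str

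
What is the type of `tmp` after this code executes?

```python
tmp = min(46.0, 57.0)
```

min() of floats returns float

float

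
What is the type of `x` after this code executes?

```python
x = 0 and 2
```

'and' returns the first falsy value (0, which is int)

int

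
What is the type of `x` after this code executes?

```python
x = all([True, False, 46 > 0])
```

all() returns bool

bool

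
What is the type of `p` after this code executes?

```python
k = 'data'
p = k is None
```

'is' comparison returns bool

bool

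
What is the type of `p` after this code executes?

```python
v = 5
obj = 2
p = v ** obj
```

int ** positive int returns int (5 ** 2 = 25)

int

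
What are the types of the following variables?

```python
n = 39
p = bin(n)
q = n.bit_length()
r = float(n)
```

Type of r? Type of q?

float() returns float; int.bit_length() returns int

float, int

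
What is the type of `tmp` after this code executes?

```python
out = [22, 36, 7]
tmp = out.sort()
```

list.sort() returns None (sorts in place)

NoneType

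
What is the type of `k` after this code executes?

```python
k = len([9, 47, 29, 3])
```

len() always returns int

int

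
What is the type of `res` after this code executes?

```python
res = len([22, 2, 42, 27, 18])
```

len() always returns int

int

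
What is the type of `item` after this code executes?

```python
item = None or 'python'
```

'or' with None returns the other value ('python', str)

str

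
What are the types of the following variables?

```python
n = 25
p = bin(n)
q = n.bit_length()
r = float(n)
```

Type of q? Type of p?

int.bit_length() returns int; bin() returns str

int, str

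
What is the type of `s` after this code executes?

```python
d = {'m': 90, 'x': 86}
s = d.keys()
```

.keys() returns a dict_keys view object

dict_keys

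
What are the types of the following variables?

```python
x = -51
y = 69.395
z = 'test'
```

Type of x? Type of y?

x is int; y is float

int, float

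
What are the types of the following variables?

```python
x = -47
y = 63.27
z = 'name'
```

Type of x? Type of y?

x is int; y is float

int, float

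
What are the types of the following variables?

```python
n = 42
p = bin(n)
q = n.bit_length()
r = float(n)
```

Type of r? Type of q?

float() returns float; int.bit_length() returns int

float, int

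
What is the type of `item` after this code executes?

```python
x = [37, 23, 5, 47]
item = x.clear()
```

list.clear() returns None

NoneType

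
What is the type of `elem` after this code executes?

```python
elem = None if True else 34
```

Ternary: condition is True, if branch (None) taken → NoneType

NoneType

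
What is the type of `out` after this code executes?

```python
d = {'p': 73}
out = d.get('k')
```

dict.get() returns None when key 'k' is not found and no default given

NoneType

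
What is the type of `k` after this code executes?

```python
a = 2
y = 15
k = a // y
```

int // int returns int (2 // 15 = 0)

int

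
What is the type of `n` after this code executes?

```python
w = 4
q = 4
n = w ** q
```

int ** positive int returns int (4 ** 4 = 256)

int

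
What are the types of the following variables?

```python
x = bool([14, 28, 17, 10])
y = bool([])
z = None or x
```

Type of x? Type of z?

bool() returns bool; None or <bool> returns the bool

bool, bool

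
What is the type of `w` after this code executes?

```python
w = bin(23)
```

bin() returns str representation

str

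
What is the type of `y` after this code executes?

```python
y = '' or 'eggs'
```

'or' returns first truthy value ('eggs', which is str)

str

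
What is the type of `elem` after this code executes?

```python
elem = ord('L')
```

ord() returns int (Unicode code point)

int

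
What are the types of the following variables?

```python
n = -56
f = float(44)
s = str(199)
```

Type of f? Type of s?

f is float; s is str

float, str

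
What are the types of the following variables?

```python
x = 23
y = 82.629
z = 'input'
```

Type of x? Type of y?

x is int; y is float

int, float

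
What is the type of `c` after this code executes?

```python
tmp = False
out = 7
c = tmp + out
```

bool + int returns int (False is 0, so 0 + 7 = 7)

int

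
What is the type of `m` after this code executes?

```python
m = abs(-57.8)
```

abs() of float returns float

float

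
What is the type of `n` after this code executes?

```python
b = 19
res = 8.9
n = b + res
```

int + float returns float (19 + 8.9 = 27.9)

float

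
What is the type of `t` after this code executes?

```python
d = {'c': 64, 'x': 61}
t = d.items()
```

dict.items() returns a dict_items view

dict_items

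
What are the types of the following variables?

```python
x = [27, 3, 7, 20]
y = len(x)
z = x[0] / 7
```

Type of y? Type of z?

len() returns int; int / int returns float

int, float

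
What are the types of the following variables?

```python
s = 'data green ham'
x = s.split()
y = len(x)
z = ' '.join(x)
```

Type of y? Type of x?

len() returns int; str.split() returns list

int, list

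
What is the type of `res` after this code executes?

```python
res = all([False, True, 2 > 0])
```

all() returns bool

bool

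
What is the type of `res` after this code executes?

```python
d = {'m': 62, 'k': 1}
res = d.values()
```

.values() returns a dict_values view object

dict_values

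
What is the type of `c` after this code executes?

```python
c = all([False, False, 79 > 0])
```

all() returns bool

bool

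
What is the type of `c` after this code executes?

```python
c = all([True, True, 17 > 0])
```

all() returns bool

bool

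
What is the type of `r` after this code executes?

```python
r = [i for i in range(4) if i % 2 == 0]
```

A list comprehension [...] produces a list

list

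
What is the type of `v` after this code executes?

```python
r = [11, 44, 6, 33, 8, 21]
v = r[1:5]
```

Slicing a list always returns a list

list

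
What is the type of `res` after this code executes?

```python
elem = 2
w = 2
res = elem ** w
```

int ** positive int returns int (2 ** 2 = 4)

int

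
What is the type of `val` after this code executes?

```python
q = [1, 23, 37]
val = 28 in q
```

'in' operator returns bool

bool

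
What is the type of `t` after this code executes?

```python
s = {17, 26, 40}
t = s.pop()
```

Popping from a set of ints returns int

int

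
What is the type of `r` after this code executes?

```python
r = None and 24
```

'and' returns first falsy value (None)

NoneType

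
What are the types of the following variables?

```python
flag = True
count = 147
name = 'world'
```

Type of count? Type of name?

count is int; name is str

int, str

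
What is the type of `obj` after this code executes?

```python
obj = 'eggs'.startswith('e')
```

str.startswith() returns bool

bool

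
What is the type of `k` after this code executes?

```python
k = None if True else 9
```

Ternary: condition is True, if branch (None) taken → NoneType

NoneType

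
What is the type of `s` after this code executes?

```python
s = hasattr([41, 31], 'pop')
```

hasattr() returns bool

bool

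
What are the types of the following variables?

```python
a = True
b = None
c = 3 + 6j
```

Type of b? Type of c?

b is NoneType; c is complex

NoneType, complex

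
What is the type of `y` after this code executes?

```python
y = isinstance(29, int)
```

isinstance() returns bool

bool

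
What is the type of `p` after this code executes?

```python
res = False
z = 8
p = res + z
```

bool + int returns int (False is 0, so 0 + 8 = 8)

int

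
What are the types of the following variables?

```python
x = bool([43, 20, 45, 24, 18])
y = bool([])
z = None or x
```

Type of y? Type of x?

bool() returns bool; bool() returns bool

bool, bool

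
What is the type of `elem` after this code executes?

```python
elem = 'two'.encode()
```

str.encode() returns bytes

bytes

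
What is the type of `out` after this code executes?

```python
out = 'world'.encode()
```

str.encode() returns bytes

bytes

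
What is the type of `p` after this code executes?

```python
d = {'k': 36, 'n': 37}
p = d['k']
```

Accessing dict[str, int] with key 'k' returns int value 36

int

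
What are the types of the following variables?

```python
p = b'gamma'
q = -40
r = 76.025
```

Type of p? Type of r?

p is bytes; r is float

bytes, float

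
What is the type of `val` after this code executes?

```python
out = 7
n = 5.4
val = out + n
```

int + float returns float (7 + 5.4 = 12.4)

float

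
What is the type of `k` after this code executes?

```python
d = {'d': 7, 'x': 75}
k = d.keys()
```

.keys() returns a dict_keys view object

dict_keys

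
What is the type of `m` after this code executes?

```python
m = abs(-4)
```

abs() of int returns int

int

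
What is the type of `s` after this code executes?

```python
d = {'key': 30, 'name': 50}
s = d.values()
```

.values() returns a dict_values view object

dict_values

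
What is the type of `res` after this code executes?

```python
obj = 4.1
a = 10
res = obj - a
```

float - int returns float (4.1 - 10 = -5.9)

float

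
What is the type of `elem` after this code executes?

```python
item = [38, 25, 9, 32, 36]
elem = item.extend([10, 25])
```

list.extend() returns None

NoneType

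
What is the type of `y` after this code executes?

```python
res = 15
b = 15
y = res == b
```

Equality comparison returns bool

bool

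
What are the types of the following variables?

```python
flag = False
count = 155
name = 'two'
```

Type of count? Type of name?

count is int; name is str

int, str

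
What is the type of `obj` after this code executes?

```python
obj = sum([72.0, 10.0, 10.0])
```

sum() of floats returns float

float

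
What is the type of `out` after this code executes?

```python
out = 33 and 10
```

'and' returns the last value when all truthy (10, which is int)

int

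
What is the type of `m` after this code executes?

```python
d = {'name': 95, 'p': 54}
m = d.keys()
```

.keys() returns a dict_keys view object

dict_keys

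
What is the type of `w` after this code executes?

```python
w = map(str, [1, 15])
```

map() returns a map iterator object

map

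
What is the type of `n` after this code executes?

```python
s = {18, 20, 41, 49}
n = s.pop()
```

Popping from a set of ints returns int

int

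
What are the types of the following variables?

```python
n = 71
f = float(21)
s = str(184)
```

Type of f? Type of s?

f is float; s is str

float, str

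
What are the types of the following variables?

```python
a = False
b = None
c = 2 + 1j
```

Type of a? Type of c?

a is bool; c is complex

bool, complex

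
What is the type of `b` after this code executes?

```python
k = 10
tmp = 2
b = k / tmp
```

int / int always returns float in Python 3 (10 / 2 = 5)

float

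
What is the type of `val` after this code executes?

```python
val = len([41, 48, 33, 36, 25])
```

len() always returns int

int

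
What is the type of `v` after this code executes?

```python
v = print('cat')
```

print() returns None

NoneType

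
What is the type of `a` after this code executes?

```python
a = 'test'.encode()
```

str.encode() returns bytes

bytes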